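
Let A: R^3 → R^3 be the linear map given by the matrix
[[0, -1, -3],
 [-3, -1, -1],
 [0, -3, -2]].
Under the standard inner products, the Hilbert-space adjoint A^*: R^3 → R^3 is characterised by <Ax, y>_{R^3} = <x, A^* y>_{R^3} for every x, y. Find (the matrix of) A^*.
A^* = A^T =
[[0, -3, 0],
 [-1, -1, -3],
 [-3, -1, -2]]

For real matrices with standard dot products, the defining identity <Ax, y> = <x, A^* y> gives (Ax)^T y = x^T (A^*) y, i.e. x^T A^T y = x^T (A^*) y. Since this holds for all x, y, we must have A^* = A^T. Therefore
A^* =
[[0, -3, 0],
 [-1, -1, -3],
 [-3, -1, -2]].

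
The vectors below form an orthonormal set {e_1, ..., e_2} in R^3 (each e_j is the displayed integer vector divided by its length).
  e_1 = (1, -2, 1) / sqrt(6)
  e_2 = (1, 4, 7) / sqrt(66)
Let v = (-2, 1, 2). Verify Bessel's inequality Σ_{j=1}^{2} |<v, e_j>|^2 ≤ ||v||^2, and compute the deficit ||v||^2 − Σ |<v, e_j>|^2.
Σ |<v, e_j>|^2 = 50/11; ||v||^2 = 9; deficit = 49/11

Write each e_j = u_j / sqrt(<u_j, u_j>) where u_j is the displayed integer vector. Then <v, e_j> = <v, u_j> / sqrt(<u_j, u_j>), so |<v, e_j>|^2 = <v, u_j>^2 / <u_j, u_j>.
Coefficients: <v, e_1> = -2/sqrt(6), <v, e_2> = 16/sqrt(66).
Square and sum: Σ |<v, e_j>|^2 = 50/11.
Compute ||v||^2 = v·v = 9.
Deficit = 9 − 50/11 = 49/11 ≥ 0, confirming Bessel's inequality. (The deficit equals ||v − Σ <v,e_j> e_j||^2, the squared distance from v to span{e_j}.)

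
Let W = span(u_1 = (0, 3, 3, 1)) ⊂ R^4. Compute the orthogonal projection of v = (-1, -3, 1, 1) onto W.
proj_W(v) = (0, -15/19, -15/19, -5/19)

Set up U = [u_1 | ... | u_1] ∈ R^(4×1). The projector onto W = col(U) is P = U (U^T U)^(-1) U^T.
Compute U^T U =
  [19],
and U^T v = (-5).
Solve U^T U · c = U^T v for the coefficients: c = (-5/19). The projection is proj_W(v) = U c.
Check: (v - proj_W(v)) · u_1 = 0  (should be 0).
Result: proj_W(v) = (0, -15/19, -15/19, -5/19).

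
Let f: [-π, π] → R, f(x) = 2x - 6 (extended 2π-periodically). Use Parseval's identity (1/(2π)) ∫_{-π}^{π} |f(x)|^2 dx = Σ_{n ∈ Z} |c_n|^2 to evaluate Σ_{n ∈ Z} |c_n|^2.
Σ |c_n|^2 = 4π^2/3 + 36

Expand and integrate term by term over [-π, π]:
  ∫ (2x)^2 dx = 4·(2π^3/3); ∫ 2·2·(-6)·x dx = 0 (odd integrand); ∫ (-6)^2 dx = 36·2π.
So (1/(2π)) ∫_{-π}^{π} (2x - 6)^2 dx = 4π^2/3 + 36 = 4π^2/3 + 36.
Parseval ⇒ Σ |c_n|^2 = 4π^2/3 + 36.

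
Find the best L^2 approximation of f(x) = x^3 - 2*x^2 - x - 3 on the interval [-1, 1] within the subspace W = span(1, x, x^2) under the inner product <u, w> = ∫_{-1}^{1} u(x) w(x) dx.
g(x) = -2*x^2 - 2*x/5 - 3

The best approximation g ∈ W is the orthogonal projection of f onto W. Writing g = a_0 + a_1 x + a_2 x^2, the coefficients solve the normal equations G · a = b where
  G_{ij} = <φ_i, φ_j> and b_i = <f, φ_i>, with φ_0 = 1, φ_1 = x, φ_2 = x^2.
G =
  [2, 0, 2/3]
  [0, 2/3, 0]
  [2/3, 0, 2/5],
b = (-22/3, -4/15, -14/5).
Solving gives a_0 = -3, a_1 = -2/5, a_2 = -2, so
  g(x) = -2*x^2 - 2*x/5 - 3.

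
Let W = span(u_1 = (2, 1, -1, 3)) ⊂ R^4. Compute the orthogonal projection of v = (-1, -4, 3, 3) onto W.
proj_W(v) = (0, 0, 0, 0)

Set up U = [u_1 | ... | u_1] ∈ R^(4×1). The projector onto W = col(U) is P = U (U^T U)^(-1) U^T.
Compute U^T U =
  [15],
and U^T v = (0).
Solve U^T U · c = U^T v for the coefficients: c = (0). The projection is proj_W(v) = U c.
Check: (v - proj_W(v)) · u_1 = 0  (should be 0).
Result: proj_W(v) = (0, 0, 0, 0).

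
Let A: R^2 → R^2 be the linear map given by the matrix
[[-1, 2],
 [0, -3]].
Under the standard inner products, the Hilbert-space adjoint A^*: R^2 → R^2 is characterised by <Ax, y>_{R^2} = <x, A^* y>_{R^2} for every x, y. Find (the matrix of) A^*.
A^* = A^T =
[[-1, 0],
 [2, -3]]

For real matrices with standard dot products, the defining identity <Ax, y> = <x, A^* y> gives (Ax)^T y = x^T (A^*) y, i.e. x^T A^T y = x^T (A^*) y. Since this holds for all x, y, we must have A^* = A^T. Therefore
A^* =
[[-1, 0],
 [2, -3]].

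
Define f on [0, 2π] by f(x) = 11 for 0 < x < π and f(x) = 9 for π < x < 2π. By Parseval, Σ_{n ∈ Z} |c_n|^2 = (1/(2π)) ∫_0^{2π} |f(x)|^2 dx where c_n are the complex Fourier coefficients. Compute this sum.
Σ |c_n|^2 = 101

Parseval equates the L^2 energy of f (normalised by 1/(2π)) with the ℓ^2 sum of its Fourier coefficients: (1/(2π)) ∫_0^{2π} |f|^2 = Σ |c_n|^2.
Compute the left side: (1/(2π)) [∫_0^π 11^2 dx + ∫_π^{2π} 9^2 dx] = (1/(2π)) · (121π + 81π) = (121 + 81)/2 = 101.
So Σ_{n ∈ Z} |c_n|^2 = 101.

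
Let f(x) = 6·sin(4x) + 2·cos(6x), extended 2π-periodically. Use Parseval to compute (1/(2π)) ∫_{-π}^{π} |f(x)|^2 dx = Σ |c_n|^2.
Σ |c_n|^2 = 20

Expand |f|^2 and use orthogonality of {sin(nx), cos(mx)} on [-π, π]:
  ∫_{-π}^{π} sin(nx)^2 dx = π, ∫ cos(mx)^2 dx = π, and cross terms integrate to 0.
So ∫_{-π}^{π} f(x)^2 dx = 6^2 · π + 2^2 · π = (36 + 4)π.
Divide by 2π: (36 + 4)/2 = 20.
By Parseval, this equals Σ |c_n|^2.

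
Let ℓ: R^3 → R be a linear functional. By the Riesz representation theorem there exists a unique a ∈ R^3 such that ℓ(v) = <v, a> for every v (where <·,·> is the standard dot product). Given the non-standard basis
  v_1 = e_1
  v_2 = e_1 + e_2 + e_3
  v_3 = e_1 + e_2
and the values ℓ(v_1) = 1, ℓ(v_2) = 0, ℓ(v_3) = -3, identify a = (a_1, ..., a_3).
a = (1, -4, 3)

Write a = (a_1, ..., a_3) in the standard basis. For each basis vector v_i, ℓ(v_i) = <v_i, a> is a linear equation in the a_j's. Collect the n equations into a matrix system V a = ℓ, where row i of V is v_i (expressed in the standard basis). Since V is invertible (lower-triangular with 1s on the diagonal, up to permutation), solve by back-substitution:
  V =
[[1, 0, 0],
 [1, 1, 1],
 [1, 1, 0]]
  V a = (1, 0, -3)
Solving gives a = (1, -4, 3).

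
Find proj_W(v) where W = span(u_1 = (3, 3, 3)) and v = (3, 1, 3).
proj_W(v) = (7/3, 7/3, 7/3)

Set up U = [u_1 | ... | u_1] ∈ R^(3×1). The projector onto W = col(U) is P = U (U^T U)^(-1) U^T.
Compute U^T U =
  [27],
and U^T v = (21).
Solve U^T U · c = U^T v for the coefficients: c = (7/9). The projection is proj_W(v) = U c.
Check: (v - proj_W(v)) · u_1 = 0  (should be 0).
Result: proj_W(v) = (7/3, 7/3, 7/3).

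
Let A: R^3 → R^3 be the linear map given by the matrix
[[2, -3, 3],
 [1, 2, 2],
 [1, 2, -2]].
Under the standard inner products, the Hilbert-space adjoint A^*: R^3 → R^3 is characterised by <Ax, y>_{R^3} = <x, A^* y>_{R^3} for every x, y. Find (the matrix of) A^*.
A^* = A^T =
[[2, 1, 1],
 [-3, 2, 2],
 [3, 2, -2]]

For real matrices with standard dot products, the defining identity <Ax, y> = <x, A^* y> gives (Ax)^T y = x^T (A^*) y, i.e. x^T A^T y = x^T (A^*) y. Since this holds for all x, y, we must have A^* = A^T. Therefore
A^* =
[[2, 1, 1],
 [-3, 2, 2],
 [3, 2, -2]].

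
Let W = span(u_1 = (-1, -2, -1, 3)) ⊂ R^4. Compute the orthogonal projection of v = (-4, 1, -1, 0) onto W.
proj_W(v) = (-1/5, -2/5, -1/5, 3/5)

Set up U = [u_1 | ... | u_1] ∈ R^(4×1). The projector onto W = col(U) is P = U (U^T U)^(-1) U^T.
Compute U^T U =
  [15],
and U^T v = (3).
Solve U^T U · c = U^T v for the coefficients: c = (1/5). The projection is proj_W(v) = U c.
Check: (v - proj_W(v)) · u_1 = 0  (should be 0).
Result: proj_W(v) = (-1/5, -2/5, -1/5, 3/5).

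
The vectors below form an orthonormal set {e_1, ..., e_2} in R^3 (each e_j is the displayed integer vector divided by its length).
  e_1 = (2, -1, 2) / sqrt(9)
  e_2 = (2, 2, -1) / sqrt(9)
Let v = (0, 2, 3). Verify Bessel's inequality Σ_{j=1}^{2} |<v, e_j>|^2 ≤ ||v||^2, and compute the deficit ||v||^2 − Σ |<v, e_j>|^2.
Σ |<v, e_j>|^2 = 17/9; ||v||^2 = 13; deficit = 100/9

Write each e_j = u_j / sqrt(<u_j, u_j>) where u_j is the displayed integer vector. Then <v, e_j> = <v, u_j> / sqrt(<u_j, u_j>), so |<v, e_j>|^2 = <v, u_j>^2 / <u_j, u_j>.
Coefficients: <v, e_1> = 4/sqrt(9), <v, e_2> = 1/sqrt(9).
Square and sum: Σ |<v, e_j>|^2 = 17/9.
Compute ||v||^2 = v·v = 13.
Deficit = 13 − 17/9 = 100/9 ≥ 0, confirming Bessel's inequality. (The deficit equals ||v − Σ <v,e_j> e_j||^2, the squared distance from v to span{e_j}.)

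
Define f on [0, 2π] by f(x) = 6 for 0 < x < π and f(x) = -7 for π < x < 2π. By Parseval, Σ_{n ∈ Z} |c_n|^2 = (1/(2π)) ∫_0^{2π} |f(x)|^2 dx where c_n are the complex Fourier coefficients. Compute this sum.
Σ |c_n|^2 = 85/2

Parseval equates the L^2 energy of f (normalised by 1/(2π)) with the ℓ^2 sum of its Fourier coefficients: (1/(2π)) ∫_0^{2π} |f|^2 = Σ |c_n|^2.
Compute the left side: (1/(2π)) [∫_0^π 6^2 dx + ∫_π^{2π} (-7)^2 dx] = (1/(2π)) · (36π + 49π) = (36 + 49)/2 = 85/2.
So Σ_{n ∈ Z} |c_n|^2 = 85/2.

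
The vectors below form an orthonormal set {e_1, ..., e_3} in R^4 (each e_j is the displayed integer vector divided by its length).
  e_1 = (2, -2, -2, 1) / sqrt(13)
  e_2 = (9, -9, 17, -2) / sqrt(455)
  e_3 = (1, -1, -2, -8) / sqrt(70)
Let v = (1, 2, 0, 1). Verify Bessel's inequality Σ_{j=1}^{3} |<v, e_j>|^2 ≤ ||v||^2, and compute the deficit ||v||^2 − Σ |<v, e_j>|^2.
Σ |<v, e_j>|^2 = 3/2; ||v||^2 = 6; deficit = 9/2

Write each e_j = u_j / sqrt(<u_j, u_j>) where u_j is the displayed integer vector. Then <v, e_j> = <v, u_j> / sqrt(<u_j, u_j>), so |<v, e_j>|^2 = <v, u_j>^2 / <u_j, u_j>.
Coefficients: <v, e_1> = -1/sqrt(13), <v, e_2> = -11/sqrt(455), <v, e_3> = -9/sqrt(70).
Square and sum: Σ |<v, e_j>|^2 = 3/2.
Compute ||v||^2 = v·v = 6.
Deficit = 6 − 3/2 = 9/2 ≥ 0, confirming Bessel's inequality. (The deficit equals ||v − Σ <v,e_j> e_j||^2, the squared distance from v to span{e_j}.)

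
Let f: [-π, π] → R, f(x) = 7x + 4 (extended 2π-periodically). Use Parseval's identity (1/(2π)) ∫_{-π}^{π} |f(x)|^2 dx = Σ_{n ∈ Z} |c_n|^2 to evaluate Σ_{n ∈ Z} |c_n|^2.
Σ |c_n|^2 = 49π^2/3 + 16

Expand and integrate term by term over [-π, π]:
  ∫ (7x)^2 dx = 49·(2π^3/3); ∫ 2·7·(4)·x dx = 0 (odd integrand); ∫ 4^2 dx = 16·2π.
So (1/(2π)) ∫_{-π}^{π} (7x + 4)^2 dx = 49π^2/3 + 16 = 49π^2/3 + 16.
Parseval ⇒ Σ |c_n|^2 = 49π^2/3 + 16.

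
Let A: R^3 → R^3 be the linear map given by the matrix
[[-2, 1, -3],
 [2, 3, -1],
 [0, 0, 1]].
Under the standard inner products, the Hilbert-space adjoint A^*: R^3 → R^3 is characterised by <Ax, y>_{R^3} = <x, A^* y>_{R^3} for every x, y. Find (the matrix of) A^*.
A^* = A^T =
[[-2, 2, 0],
 [1, 3, 0],
 [-3, -1, 1]]

For real matrices with standard dot products, the defining identity <Ax, y> = <x, A^* y> gives (Ax)^T y = x^T (A^*) y, i.e. x^T A^T y = x^T (A^*) y. Since this holds for all x, y, we must have A^* = A^T. Therefore
A^* =
[[-2, 2, 0],
 [1, 3, 0],
 [-3, -1, 1]].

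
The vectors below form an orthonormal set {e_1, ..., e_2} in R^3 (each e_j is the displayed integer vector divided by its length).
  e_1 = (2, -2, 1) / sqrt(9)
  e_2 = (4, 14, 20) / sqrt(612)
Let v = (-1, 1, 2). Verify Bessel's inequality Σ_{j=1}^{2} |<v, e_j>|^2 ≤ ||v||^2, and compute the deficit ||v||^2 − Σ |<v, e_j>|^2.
Σ |<v, e_j>|^2 = 77/17; ||v||^2 = 6; deficit = 25/17

Write each e_j = u_j / sqrt(<u_j, u_j>) where u_j is the displayed integer vector. Then <v, e_j> = <v, u_j> / sqrt(<u_j, u_j>), so |<v, e_j>|^2 = <v, u_j>^2 / <u_j, u_j>.
Coefficients: <v, e_1> = -2/sqrt(9), <v, e_2> = 50/sqrt(612).
Square and sum: Σ |<v, e_j>|^2 = 77/17.
Compute ||v||^2 = v·v = 6.
Deficit = 6 − 77/17 = 25/17 ≥ 0, confirming Bessel's inequality. (The deficit equals ||v − Σ <v,e_j> e_j||^2, the squared distance from v to span{e_j}.)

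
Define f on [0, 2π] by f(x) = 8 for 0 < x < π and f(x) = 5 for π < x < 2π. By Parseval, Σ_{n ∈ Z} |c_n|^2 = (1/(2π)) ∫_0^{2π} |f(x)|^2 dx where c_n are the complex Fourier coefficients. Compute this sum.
Σ |c_n|^2 = 89/2

Parseval equates the L^2 energy of f (normalised by 1/(2π)) with the ℓ^2 sum of its Fourier coefficients: (1/(2π)) ∫_0^{2π} |f|^2 = Σ |c_n|^2.
Compute the left side: (1/(2π)) [∫_0^π 8^2 dx + ∫_π^{2π} 5^2 dx] = (1/(2π)) · (64π + 25π) = (64 + 25)/2 = 89/2.
So Σ_{n ∈ Z} |c_n|^2 = 89/2.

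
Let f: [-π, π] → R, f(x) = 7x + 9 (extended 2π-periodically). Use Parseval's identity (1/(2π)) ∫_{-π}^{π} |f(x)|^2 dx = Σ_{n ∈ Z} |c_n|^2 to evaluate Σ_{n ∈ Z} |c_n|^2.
Σ |c_n|^2 = 49π^2/3 + 81

Expand and integrate term by term over [-π, π]:
  ∫ (7x)^2 dx = 49·(2π^3/3); ∫ 2·7·(9)·x dx = 0 (odd integrand); ∫ 9^2 dx = 81·2π.
So (1/(2π)) ∫_{-π}^{π} (7x + 9)^2 dx = 49π^2/3 + 81 = 49π^2/3 + 81.
Parseval ⇒ Σ |c_n|^2 = 49π^2/3 + 81.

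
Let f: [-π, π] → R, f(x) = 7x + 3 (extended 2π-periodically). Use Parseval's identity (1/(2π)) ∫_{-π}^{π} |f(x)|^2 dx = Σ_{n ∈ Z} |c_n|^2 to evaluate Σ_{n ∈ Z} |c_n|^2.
Σ |c_n|^2 = 49π^2/3 + 9

Expand and integrate term by term over [-π, π]:
  ∫ (7x)^2 dx = 49·(2π^3/3); ∫ 2·7·(3)·x dx = 0 (odd integrand); ∫ 3^2 dx = 9·2π.
So (1/(2π)) ∫_{-π}^{π} (7x + 3)^2 dx = 49π^2/3 + 9 = 49π^2/3 + 9.
Parseval ⇒ Σ |c_n|^2 = 49π^2/3 + 9.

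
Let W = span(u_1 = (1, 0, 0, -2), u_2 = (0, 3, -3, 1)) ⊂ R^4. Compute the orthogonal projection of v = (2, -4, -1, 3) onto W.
proj_W(v) = (-88/91, -114/91, 114/91, 138/91)

Set up U = [u_1 | ... | u_2] ∈ R^(4×2). The projector onto W = col(U) is P = U (U^T U)^(-1) U^T.
Compute U^T U =
  [5, -2]
  [-2, 19],
and U^T v = (-4, -6).
Solve U^T U · c = U^T v for the coefficients: c = (-88/91, -38/91). The projection is proj_W(v) = U c.
Check: (v - proj_W(v)) · u_1 = 0  (should be 0).
Check: (v - proj_W(v)) · u_2 = 0  (should be 0).
Result: proj_W(v) = (-88/91, -114/91, 114/91, 138/91).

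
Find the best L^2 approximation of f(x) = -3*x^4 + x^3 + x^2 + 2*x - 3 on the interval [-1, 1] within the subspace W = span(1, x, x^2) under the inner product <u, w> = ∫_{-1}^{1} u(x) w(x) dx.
g(x) = -11*x^2/7 + 13*x/5 - 96/35

The best approximation g ∈ W is the orthogonal projection of f onto W. Writing g = a_0 + a_1 x + a_2 x^2, the coefficients solve the normal equations G · a = b where
  G_{ij} = <φ_i, φ_j> and b_i = <f, φ_i>, with φ_0 = 1, φ_1 = x, φ_2 = x^2.
G =
  [2, 0, 2/3]
  [0, 2/3, 0]
  [2/3, 0, 2/5],
b = (-98/15, 26/15, -86/35).
Solving gives a_0 = -96/35, a_1 = 13/5, a_2 = -11/7, so
  g(x) = -11*x^2/7 + 13*x/5 - 96/35.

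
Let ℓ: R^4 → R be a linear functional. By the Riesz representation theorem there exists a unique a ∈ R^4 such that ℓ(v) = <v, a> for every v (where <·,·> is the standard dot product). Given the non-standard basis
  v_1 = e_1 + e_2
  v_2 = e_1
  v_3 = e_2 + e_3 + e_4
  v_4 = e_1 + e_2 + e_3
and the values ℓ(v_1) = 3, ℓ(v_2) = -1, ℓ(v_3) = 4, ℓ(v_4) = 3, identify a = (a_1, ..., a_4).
a = (-1, 4, 0, 0)

Write a = (a_1, ..., a_4) in the standard basis. For each basis vector v_i, ℓ(v_i) = <v_i, a> is a linear equation in the a_j's. Collect the n equations into a matrix system V a = ℓ, where row i of V is v_i (expressed in the standard basis). Since V is invertible (lower-triangular with 1s on the diagonal, up to permutation), solve by back-substitution:
  V =
[[1, 1, 0, 0],
 [1, 0, 0, 0],
 [0, 1, 1, 1],
 [1, 1, 1, 0]]
  V a = (3, -1, 4, 3)
Solving gives a = (-1, 4, 0, 0).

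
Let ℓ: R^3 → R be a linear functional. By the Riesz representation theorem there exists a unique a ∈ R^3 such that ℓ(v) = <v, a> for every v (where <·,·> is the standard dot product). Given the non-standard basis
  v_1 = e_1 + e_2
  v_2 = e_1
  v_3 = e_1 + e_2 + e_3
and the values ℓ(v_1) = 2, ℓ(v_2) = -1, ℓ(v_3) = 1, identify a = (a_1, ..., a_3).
a = (-1, 3, -1)

Write a = (a_1, ..., a_3) in the standard basis. For each basis vector v_i, ℓ(v_i) = <v_i, a> is a linear equation in the a_j's. Collect the n equations into a matrix system V a = ℓ, where row i of V is v_i (expressed in the standard basis). Since V is invertible (lower-triangular with 1s on the diagonal, up to permutation), solve by back-substitution:
  V =
[[1, 1, 0],
 [1, 0, 0],
 [1, 1, 1]]
  V a = (2, -1, 1)
Solving gives a = (-1, 3, -1).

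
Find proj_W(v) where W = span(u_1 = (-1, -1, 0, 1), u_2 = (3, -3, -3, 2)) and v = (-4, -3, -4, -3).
proj_W(v) = (-115/89, -121/89, -3/89, 120/89)

Set up U = [u_1 | ... | u_2] ∈ R^(4×2). The projector onto W = col(U) is P = U (U^T U)^(-1) U^T.
Compute U^T U =
  [3, 2]
  [2, 31],
and U^T v = (4, 3).
Solve U^T U · c = U^T v for the coefficients: c = (118/89, 1/89). The projection is proj_W(v) = U c.
Check: (v - proj_W(v)) · u_1 = 0  (should be 0).
Check: (v - proj_W(v)) · u_2 = 0  (should be 0).
Result: proj_W(v) = (-115/89, -121/89, -3/89, 120/89).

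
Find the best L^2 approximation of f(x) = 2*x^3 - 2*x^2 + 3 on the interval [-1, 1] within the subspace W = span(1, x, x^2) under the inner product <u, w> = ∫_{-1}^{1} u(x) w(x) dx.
g(x) = -2*x^2 + 6*x/5 + 3

The best approximation g ∈ W is the orthogonal projection of f onto W. Writing g = a_0 + a_1 x + a_2 x^2, the coefficients solve the normal equations G · a = b where
  G_{ij} = <φ_i, φ_j> and b_i = <f, φ_i>, with φ_0 = 1, φ_1 = x, φ_2 = x^2.
G =
  [2, 0, 2/3]
  [0, 2/3, 0]
  [2/3, 0, 2/5],
b = (14/3, 4/5, 6/5).
Solving gives a_0 = 3, a_1 = 6/5, a_2 = -2, so
  g(x) = -2*x^2 + 6*x/5 + 3.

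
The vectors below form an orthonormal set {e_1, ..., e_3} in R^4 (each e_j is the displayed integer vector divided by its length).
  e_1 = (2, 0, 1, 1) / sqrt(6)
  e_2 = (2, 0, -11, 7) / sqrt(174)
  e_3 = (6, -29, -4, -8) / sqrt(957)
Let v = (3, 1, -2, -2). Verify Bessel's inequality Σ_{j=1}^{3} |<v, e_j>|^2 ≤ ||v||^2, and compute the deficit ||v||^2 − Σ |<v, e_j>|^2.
Σ |<v, e_j>|^2 = 65/33; ||v||^2 = 18; deficit = 529/33

Write each e_j = u_j / sqrt(<u_j, u_j>) where u_j is the displayed integer vector. Then <v, e_j> = <v, u_j> / sqrt(<u_j, u_j>), so |<v, e_j>|^2 = <v, u_j>^2 / <u_j, u_j>.
Coefficients: <v, e_1> = 2/sqrt(6), <v, e_2> = 14/sqrt(174), <v, e_3> = 13/sqrt(957).
Square and sum: Σ |<v, e_j>|^2 = 65/33.
Compute ||v||^2 = v·v = 18.
Deficit = 18 − 65/33 = 529/33 ≥ 0, confirming Bessel's inequality. (The deficit equals ||v − Σ <v,e_j> e_j||^2, the squared distance from v to span{e_j}.)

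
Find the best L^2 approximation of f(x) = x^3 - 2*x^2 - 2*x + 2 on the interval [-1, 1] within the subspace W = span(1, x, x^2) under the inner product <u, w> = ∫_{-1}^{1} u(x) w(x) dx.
g(x) = -2*x^2 - 7*x/5 + 2

The best approximation g ∈ W is the orthogonal projection of f onto W. Writing g = a_0 + a_1 x + a_2 x^2, the coefficients solve the normal equations G · a = b where
  G_{ij} = <φ_i, φ_j> and b_i = <f, φ_i>, with φ_0 = 1, φ_1 = x, φ_2 = x^2.
G =
  [2, 0, 2/3]
  [0, 2/3, 0]
  [2/3, 0, 2/5],
b = (8/3, -14/15, 8/15).
Solving gives a_0 = 2, a_1 = -7/5, a_2 = -2, so
  g(x) = -2*x^2 - 7*x/5 + 2.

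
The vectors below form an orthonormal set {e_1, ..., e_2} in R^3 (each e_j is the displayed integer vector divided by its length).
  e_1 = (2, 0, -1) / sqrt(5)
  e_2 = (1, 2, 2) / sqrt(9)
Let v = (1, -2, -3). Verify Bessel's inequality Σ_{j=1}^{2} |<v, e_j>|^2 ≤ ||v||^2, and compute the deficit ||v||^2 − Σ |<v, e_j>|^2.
Σ |<v, e_j>|^2 = 14; ||v||^2 = 14; deficit = 0

Write each e_j = u_j / sqrt(<u_j, u_j>) where u_j is the displayed integer vector. Then <v, e_j> = <v, u_j> / sqrt(<u_j, u_j>), so |<v, e_j>|^2 = <v, u_j>^2 / <u_j, u_j>.
Coefficients: <v, e_1> = 5/sqrt(5), <v, e_2> = -9/sqrt(9).
Square and sum: Σ |<v, e_j>|^2 = 14.
Compute ||v||^2 = v·v = 14.
Deficit = 14 − 14 = 0 ≥ 0, confirming Bessel's inequality. (The deficit equals ||v − Σ <v,e_j> e_j||^2, the squared distance from v to span{e_j}.)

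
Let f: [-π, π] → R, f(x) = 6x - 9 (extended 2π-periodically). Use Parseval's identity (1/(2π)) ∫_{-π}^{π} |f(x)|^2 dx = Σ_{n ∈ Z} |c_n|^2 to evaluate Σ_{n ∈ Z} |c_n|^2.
Σ |c_n|^2 = 12π^2 + 81

Expand and integrate term by term over [-π, π]:
  ∫ (6x)^2 dx = 36·(2π^3/3); ∫ 2·6·(-9)·x dx = 0 (odd integrand); ∫ (-9)^2 dx = 81·2π.
So (1/(2π)) ∫_{-π}^{π} (6x - 9)^2 dx = 36π^2/3 + 81 = 12π^2 + 81.
Parseval ⇒ Σ |c_n|^2 = 12π^2 + 81.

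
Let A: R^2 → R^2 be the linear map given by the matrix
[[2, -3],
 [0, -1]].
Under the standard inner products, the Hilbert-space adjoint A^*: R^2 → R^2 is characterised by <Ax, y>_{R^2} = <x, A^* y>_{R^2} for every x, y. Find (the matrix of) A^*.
A^* = A^T =
[[2, 0],
 [-3, -1]]

For real matrices with standard dot products, the defining identity <Ax, y> = <x, A^* y> gives (Ax)^T y = x^T (A^*) y, i.e. x^T A^T y = x^T (A^*) y. Since this holds for all x, y, we must have A^* = A^T. Therefore
A^* =
[[2, 0],
 [-3, -1]].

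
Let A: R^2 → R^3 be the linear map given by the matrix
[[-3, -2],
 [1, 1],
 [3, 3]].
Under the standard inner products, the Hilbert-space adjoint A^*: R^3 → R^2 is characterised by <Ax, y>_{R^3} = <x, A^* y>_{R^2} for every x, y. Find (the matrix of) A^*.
A^* = A^T =
[[-3, 1, 3],
 [-2, 1, 3]]

For real matrices with standard dot products, the defining identity <Ax, y> = <x, A^* y> gives (Ax)^T y = x^T (A^*) y, i.e. x^T A^T y = x^T (A^*) y. Since this holds for all x, y, we must have A^* = A^T. Therefore
A^* =
[[-3, 1, 3],
 [-2, 1, 3]].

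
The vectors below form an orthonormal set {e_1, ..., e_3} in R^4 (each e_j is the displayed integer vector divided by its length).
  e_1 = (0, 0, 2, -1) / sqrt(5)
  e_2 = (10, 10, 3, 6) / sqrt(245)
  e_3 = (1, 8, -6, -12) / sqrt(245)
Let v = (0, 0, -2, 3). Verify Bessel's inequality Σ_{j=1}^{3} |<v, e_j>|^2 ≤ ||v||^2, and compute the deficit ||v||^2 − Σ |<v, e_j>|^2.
Σ |<v, e_j>|^2 = 3543369523456*2**(17/27)*3**(16/27)*5**(5/9)/2017815046875; ||v||^2 = 13; deficit = 64/245

Write each e_j = u_j / sqrt(<u_j, u_j>) where u_j is the displayed integer vector. Then <v, e_j> = <v, u_j> / sqrt(<u_j, u_j>), so |<v, e_j>|^2 = <v, u_j>^2 / <u_j, u_j>.
Coefficients: <v, e_1> = -7/sqrt(5), <v, e_2> = 12/sqrt(245), <v, e_3> = -24/sqrt(245).
Square and sum: Σ |<v, e_j>|^2 = 3543369523456*2**(17/27)*3**(16/27)*5**(5/9)/2017815046875.
Compute ||v||^2 = v·v = 13.
Deficit = 13 − 3543369523456*2**(17/27)*3**(16/27)*5**(5/9)/2017815046875 = 64/245 ≥ 0, confirming Bessel's inequality. (The deficit equals ||v − Σ <v,e_j> e_j||^2, the squared distance from v to span{e_j}.)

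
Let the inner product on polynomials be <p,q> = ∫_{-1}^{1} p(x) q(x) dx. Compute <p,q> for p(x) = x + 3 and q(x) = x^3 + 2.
<p,q> = 62/5

Expand the product: p(x)·q(x) = x^4 + 3*x^3 + 2*x + 6.
∫_{-1}^{1} of each monomial x^k gives [2/(k+1) if k even, 0 if k odd]. Integrating term-by-term (or equivalently evaluating the antiderivative F(x) = x^5/5 + 3*x^4/4 + x^2 + 6*x at the endpoints):
  F(1) − F(−1) = 159/20 − (-89/20) = 62/5.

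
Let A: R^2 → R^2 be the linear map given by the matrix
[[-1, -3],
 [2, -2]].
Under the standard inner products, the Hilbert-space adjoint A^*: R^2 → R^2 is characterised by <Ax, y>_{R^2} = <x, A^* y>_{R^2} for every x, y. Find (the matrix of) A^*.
A^* = A^T =
[[-1, 2],
 [-3, -2]]

For real matrices with standard dot products, the defining identity <Ax, y> = <x, A^* y> gives (Ax)^T y = x^T (A^*) y, i.e. x^T A^T y = x^T (A^*) y. Since this holds for all x, y, we must have A^* = A^T. Therefore
A^* =
[[-1, 2],
 [-3, -2]].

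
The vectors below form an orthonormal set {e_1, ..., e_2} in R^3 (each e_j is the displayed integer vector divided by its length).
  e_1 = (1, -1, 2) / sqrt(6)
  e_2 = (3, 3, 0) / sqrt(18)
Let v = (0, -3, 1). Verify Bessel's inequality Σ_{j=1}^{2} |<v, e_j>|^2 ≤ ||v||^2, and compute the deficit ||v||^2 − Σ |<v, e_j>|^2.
Σ |<v, e_j>|^2 = 26/3; ||v||^2 = 10; deficit = 4/3

Write each e_j = u_j / sqrt(<u_j, u_j>) where u_j is the displayed integer vector. Then <v, e_j> = <v, u_j> / sqrt(<u_j, u_j>), so |<v, e_j>|^2 = <v, u_j>^2 / <u_j, u_j>.
Coefficients: <v, e_1> = 5/sqrt(6), <v, e_2> = -9/sqrt(18).
Square and sum: Σ |<v, e_j>|^2 = 26/3.
Compute ||v||^2 = v·v = 10.
Deficit = 10 − 26/3 = 4/3 ≥ 0, confirming Bessel's inequality. (The deficit equals ||v − Σ <v,e_j> e_j||^2, the squared distance from v to span{e_j}.)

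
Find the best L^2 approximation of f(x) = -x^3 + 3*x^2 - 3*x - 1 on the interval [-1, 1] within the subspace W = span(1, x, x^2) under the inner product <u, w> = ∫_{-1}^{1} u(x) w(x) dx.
g(x) = 3*x^2 - 18*x/5 - 1

The best approximation g ∈ W is the orthogonal projection of f onto W. Writing g = a_0 + a_1 x + a_2 x^2, the coefficients solve the normal equations G · a = b where
  G_{ij} = <φ_i, φ_j> and b_i = <f, φ_i>, with φ_0 = 1, φ_1 = x, φ_2 = x^2.
G =
  [2, 0, 2/3]
  [0, 2/3, 0]
  [2/3, 0, 2/5],
b = (0, -12/5, 8/15).
Solving gives a_0 = -1, a_1 = -18/5, a_2 = 3, so
  g(x) = 3*x^2 - 18*x/5 - 1.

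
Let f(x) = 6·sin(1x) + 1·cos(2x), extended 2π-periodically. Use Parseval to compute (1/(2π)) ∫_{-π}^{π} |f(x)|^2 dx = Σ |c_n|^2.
Σ |c_n|^2 = 37/2

Expand |f|^2 and use orthogonality of {sin(nx), cos(mx)} on [-π, π]:
  ∫_{-π}^{π} sin(nx)^2 dx = π, ∫ cos(mx)^2 dx = π, and cross terms integrate to 0.
So ∫_{-π}^{π} f(x)^2 dx = 6^2 · π + 1^2 · π = (36 + 1)π.
Divide by 2π: (36 + 1)/2 = 37/2.
By Parseval, this equals Σ |c_n|^2.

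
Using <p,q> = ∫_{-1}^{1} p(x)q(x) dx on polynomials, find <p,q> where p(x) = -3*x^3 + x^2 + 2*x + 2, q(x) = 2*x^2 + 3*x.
<p,q> = 58/15

Expand the product: p(x)·q(x) = -6*x^5 - 7*x^4 + 7*x^3 + 10*x^2 + 6*x.
∫_{-1}^{1} of each monomial x^k gives [2/(k+1) if k even, 0 if k odd]. Integrating term-by-term (or equivalently evaluating the antiderivative F(x) = -x^6 - 7*x^5/5 + 7*x^4/4 + 10*x^3/3 + 3*x^2 at the endpoints):
  F(1) − F(−1) = 341/60 − (109/60) = 58/15.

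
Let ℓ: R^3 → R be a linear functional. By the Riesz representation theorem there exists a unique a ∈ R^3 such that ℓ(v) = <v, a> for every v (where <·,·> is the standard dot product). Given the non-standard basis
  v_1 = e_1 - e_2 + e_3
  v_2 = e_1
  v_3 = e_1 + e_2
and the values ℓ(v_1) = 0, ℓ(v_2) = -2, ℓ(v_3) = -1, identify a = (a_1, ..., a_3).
a = (-2, 1, 3)

Write a = (a_1, ..., a_3) in the standard basis. For each basis vector v_i, ℓ(v_i) = <v_i, a> is a linear equation in the a_j's. Collect the n equations into a matrix system V a = ℓ, where row i of V is v_i (expressed in the standard basis). Since V is invertible (lower-triangular with 1s on the diagonal, up to permutation), solve by back-substitution:
  V =
[[1, -1, 1],
 [1, 0, 0],
 [1, 1, 0]]
  V a = (0, -2, -1)
Solving gives a = (-2, 1, 3).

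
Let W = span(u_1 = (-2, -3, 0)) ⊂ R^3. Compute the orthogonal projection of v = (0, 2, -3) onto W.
proj_W(v) = (12/13, 18/13, 0)

Set up U = [u_1 | ... | u_1] ∈ R^(3×1). The projector onto W = col(U) is P = U (U^T U)^(-1) U^T.
Compute U^T U =
  [13],
and U^T v = (-6).
Solve U^T U · c = U^T v for the coefficients: c = (-6/13). The projection is proj_W(v) = U c.
Check: (v - proj_W(v)) · u_1 = 0  (should be 0).
Result: proj_W(v) = (12/13, 18/13, 0).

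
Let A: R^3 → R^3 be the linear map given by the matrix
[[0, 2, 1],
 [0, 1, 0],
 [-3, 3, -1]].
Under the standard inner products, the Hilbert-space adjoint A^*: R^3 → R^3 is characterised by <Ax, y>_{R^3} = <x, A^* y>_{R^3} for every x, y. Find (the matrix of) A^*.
A^* = A^T =
[[0, 0, -3],
 [2, 1, 3],
 [1, 0, -1]]

For real matrices with standard dot products, the defining identity <Ax, y> = <x, A^* y> gives (Ax)^T y = x^T (A^*) y, i.e. x^T A^T y = x^T (A^*) y. Since this holds for all x, y, we must have A^* = A^T. Therefore
A^* =
[[0, 0, -3],
 [2, 1, 3],
 [1, 0, -1]].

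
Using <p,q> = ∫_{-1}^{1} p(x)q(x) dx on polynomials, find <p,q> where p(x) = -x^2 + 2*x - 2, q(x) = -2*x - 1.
<p,q> = 2

Expand the product: p(x)·q(x) = 2*x^3 - 3*x^2 + 2*x + 2.
∫_{-1}^{1} of each monomial x^k gives [2/(k+1) if k even, 0 if k odd]. Integrating term-by-term (or equivalently evaluating the antiderivative F(x) = x^4/2 - x^3 + x^2 + 2*x at the endpoints):
  F(1) − F(−1) = 5/2 − (1/2) = 2.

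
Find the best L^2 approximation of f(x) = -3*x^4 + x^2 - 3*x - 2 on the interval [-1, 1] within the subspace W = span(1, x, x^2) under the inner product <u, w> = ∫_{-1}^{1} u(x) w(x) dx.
g(x) = -11*x^2/7 - 3*x - 61/35

The best approximation g ∈ W is the orthogonal projection of f onto W. Writing g = a_0 + a_1 x + a_2 x^2, the coefficients solve the normal equations G · a = b where
  G_{ij} = <φ_i, φ_j> and b_i = <f, φ_i>, with φ_0 = 1, φ_1 = x, φ_2 = x^2.
G =
  [2, 0, 2/3]
  [0, 2/3, 0]
  [2/3, 0, 2/5],
b = (-68/15, -2, -188/105).
Solving gives a_0 = -61/35, a_1 = -3, a_2 = -11/7, so
  g(x) = -11*x^2/7 - 3*x - 61/35.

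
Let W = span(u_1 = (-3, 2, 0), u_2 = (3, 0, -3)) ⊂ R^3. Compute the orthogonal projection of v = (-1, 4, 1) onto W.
proj_W(v) = (-41/17, 32/17, -7/17)

Set up U = [u_1 | ... | u_2] ∈ R^(3×2). The projector onto W = col(U) is P = U (U^T U)^(-1) U^T.
Compute U^T U =
  [13, -9]
  [-9, 18],
and U^T v = (11, -6).
Solve U^T U · c = U^T v for the coefficients: c = (16/17, 7/51). The projection is proj_W(v) = U c.
Check: (v - proj_W(v)) · u_1 = 0  (should be 0).
Check: (v - proj_W(v)) · u_2 = 0  (should be 0).
Result: proj_W(v) = (-41/17, 32/17, -7/17).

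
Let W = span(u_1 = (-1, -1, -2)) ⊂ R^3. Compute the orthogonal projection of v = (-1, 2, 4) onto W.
proj_W(v) = (3/2, 3/2, 3)

Set up U = [u_1 | ... | u_1] ∈ R^(3×1). The projector onto W = col(U) is P = U (U^T U)^(-1) U^T.
Compute U^T U =
  [6],
and U^T v = (-9).
Solve U^T U · c = U^T v for the coefficients: c = (-3/2). The projection is proj_W(v) = U c.
Check: (v - proj_W(v)) · u_1 = 0  (should be 0).
Result: proj_W(v) = (3/2, 3/2, 3).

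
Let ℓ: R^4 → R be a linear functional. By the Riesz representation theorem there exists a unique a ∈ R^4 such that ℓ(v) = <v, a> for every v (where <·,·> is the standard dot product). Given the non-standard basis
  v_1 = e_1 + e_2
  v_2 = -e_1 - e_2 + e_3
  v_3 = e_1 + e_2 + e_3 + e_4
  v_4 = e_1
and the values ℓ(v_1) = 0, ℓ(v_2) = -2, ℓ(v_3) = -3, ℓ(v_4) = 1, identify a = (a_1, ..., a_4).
a = (1, -1, -2, -1)

Write a = (a_1, ..., a_4) in the standard basis. For each basis vector v_i, ℓ(v_i) = <v_i, a> is a linear equation in the a_j's. Collect the n equations into a matrix system V a = ℓ, where row i of V is v_i (expressed in the standard basis). Since V is invertible (lower-triangular with 1s on the diagonal, up to permutation), solve by back-substitution:
  V =
[[1, 1, 0, 0],
 [-1, -1, 1, 0],
 [1, 1, 1, 1],
 [1, 0, 0, 0]]
  V a = (0, -2, -3, 1)
Solving gives a = (1, -1, -2, -1).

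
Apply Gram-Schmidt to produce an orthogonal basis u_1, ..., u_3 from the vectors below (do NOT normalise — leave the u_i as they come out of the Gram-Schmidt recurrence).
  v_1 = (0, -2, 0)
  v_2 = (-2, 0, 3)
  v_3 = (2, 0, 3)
Orthogonal basis:
  u_1 = (0, -2, 0)
  u_2 = (-2, 0, 3)
  u_3 = (36/13, 0, 24/13)

Apply the Gram-Schmidt recurrence
  u_1 = v_1
  u_i = v_i − Σ_{j<i} ((v_i · u_j) / (u_j · u_j)) · u_j.

Step by step this gives:
  u_1 = (0, -2, 0)
  u_2 = (-2, 0, 3)
  u_3 = (36/13, 0, 24/13)

Orthogonality check:
  u_2 · u_1 = 0 (should be 0)
  u_3 · u_1 = 0 (should be 0)
  u_3 · u_2 = 0 (should be 0)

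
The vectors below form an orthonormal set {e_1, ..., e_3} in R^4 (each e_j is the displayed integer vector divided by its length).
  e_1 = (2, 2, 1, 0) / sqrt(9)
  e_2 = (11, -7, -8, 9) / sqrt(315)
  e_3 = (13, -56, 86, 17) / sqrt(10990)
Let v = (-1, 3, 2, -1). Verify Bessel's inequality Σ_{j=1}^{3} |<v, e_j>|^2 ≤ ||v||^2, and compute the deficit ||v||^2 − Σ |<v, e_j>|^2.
Σ |<v, e_j>|^2 = 2257/157; ||v||^2 = 15; deficit = 98/157

Write each e_j = u_j / sqrt(<u_j, u_j>) where u_j is the displayed integer vector. Then <v, e_j> = <v, u_j> / sqrt(<u_j, u_j>), so |<v, e_j>|^2 = <v, u_j>^2 / <u_j, u_j>.
Coefficients: <v, e_1> = 6/sqrt(9), <v, e_2> = -57/sqrt(315), <v, e_3> = -26/sqrt(10990).
Square and sum: Σ |<v, e_j>|^2 = 2257/157.
Compute ||v||^2 = v·v = 15.
Deficit = 15 − 2257/157 = 98/157 ≥ 0, confirming Bessel's inequality. (The deficit equals ||v − Σ <v,e_j> e_j||^2, the squared distance from v to span{e_j}.)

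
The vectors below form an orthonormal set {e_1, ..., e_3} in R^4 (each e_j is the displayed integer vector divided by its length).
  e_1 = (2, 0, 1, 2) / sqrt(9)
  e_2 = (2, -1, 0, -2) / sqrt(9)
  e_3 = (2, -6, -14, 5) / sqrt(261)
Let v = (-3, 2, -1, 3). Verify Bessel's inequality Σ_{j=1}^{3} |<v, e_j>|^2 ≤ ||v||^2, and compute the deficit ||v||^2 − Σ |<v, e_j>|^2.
Σ |<v, e_j>|^2 = 5834/261; ||v||^2 = 23; deficit = 169/261

Write each e_j = u_j / sqrt(<u_j, u_j>) where u_j is the displayed integer vector. Then <v, e_j> = <v, u_j> / sqrt(<u_j, u_j>), so |<v, e_j>|^2 = <v, u_j>^2 / <u_j, u_j>.
Coefficients: <v, e_1> = -1/sqrt(9), <v, e_2> = -14/sqrt(9), <v, e_3> = 11/sqrt(261).
Square and sum: Σ |<v, e_j>|^2 = 5834/261.
Compute ||v||^2 = v·v = 23.
Deficit = 23 − 5834/261 = 169/261 ≥ 0, confirming Bessel's inequality. (The deficit equals ||v − Σ <v,e_j> e_j||^2, the squared distance from v to span{e_j}.)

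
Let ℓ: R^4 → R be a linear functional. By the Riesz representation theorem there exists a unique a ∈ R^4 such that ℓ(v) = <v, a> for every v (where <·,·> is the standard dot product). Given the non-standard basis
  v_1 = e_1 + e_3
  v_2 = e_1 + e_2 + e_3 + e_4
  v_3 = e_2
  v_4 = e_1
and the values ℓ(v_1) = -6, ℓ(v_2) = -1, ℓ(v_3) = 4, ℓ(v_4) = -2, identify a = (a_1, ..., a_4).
a = (-2, 4, -4, 1)

Write a = (a_1, ..., a_4) in the standard basis. For each basis vector v_i, ℓ(v_i) = <v_i, a> is a linear equation in the a_j's. Collect the n equations into a matrix system V a = ℓ, where row i of V is v_i (expressed in the standard basis). Since V is invertible (lower-triangular with 1s on the diagonal, up to permutation), solve by back-substitution:
  V =
[[1, 0, 1, 0],
 [1, 1, 1, 1],
 [0, 1, 0, 0],
 [1, 0, 0, 0]]
  V a = (-6, -1, 4, -2)
Solving gives a = (-2, 4, -4, 1).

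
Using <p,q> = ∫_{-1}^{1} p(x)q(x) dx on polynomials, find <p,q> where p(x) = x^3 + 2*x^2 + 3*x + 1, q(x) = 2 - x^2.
<p,q> = 26/5

Expand the product: p(x)·q(x) = -x^5 - 2*x^4 - x^3 + 3*x^2 + 6*x + 2.
∫_{-1}^{1} of each monomial x^k gives [2/(k+1) if k even, 0 if k odd]. Integrating term-by-term (or equivalently evaluating the antiderivative F(x) = -x^6/6 - 2*x^5/5 - x^4/4 + x^3 + 3*x^2 + 2*x at the endpoints):
  F(1) − F(−1) = 311/60 − (-1/60) = 26/5.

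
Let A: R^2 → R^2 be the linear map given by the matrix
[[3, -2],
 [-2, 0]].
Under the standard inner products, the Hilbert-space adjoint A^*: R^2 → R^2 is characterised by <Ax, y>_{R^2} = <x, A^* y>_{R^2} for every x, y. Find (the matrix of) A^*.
A^* = A^T =
[[3, -2],
 [-2, 0]]

For real matrices with standard dot products, the defining identity <Ax, y> = <x, A^* y> gives (Ax)^T y = x^T (A^*) y, i.e. x^T A^T y = x^T (A^*) y. Since this holds for all x, y, we must have A^* = A^T. Therefore
A^* =
[[3, -2],
 [-2, 0]].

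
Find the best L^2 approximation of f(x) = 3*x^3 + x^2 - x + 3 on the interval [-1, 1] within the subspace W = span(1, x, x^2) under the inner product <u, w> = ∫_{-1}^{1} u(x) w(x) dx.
g(x) = x^2 + 4*x/5 + 3

The best approximation g ∈ W is the orthogonal projection of f onto W. Writing g = a_0 + a_1 x + a_2 x^2, the coefficients solve the normal equations G · a = b where
  G_{ij} = <φ_i, φ_j> and b_i = <f, φ_i>, with φ_0 = 1, φ_1 = x, φ_2 = x^2.
G =
  [2, 0, 2/3]
  [0, 2/3, 0]
  [2/3, 0, 2/5],
b = (20/3, 8/15, 12/5).
Solving gives a_0 = 3, a_1 = 4/5, a_2 = 1, so
  g(x) = x^2 + 4*x/5 + 3.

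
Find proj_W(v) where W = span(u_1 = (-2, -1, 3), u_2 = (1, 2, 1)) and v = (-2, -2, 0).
proj_W(v) = (-138/83, -186/83, 12/83)

Set up U = [u_1 | ... | u_2] ∈ R^(3×2). The projector onto W = col(U) is P = U (U^T U)^(-1) U^T.
Compute U^T U =
  [14, -1]
  [-1, 6],
and U^T v = (6, -6).
Solve U^T U · c = U^T v for the coefficients: c = (30/83, -78/83). The projection is proj_W(v) = U c.
Check: (v - proj_W(v)) · u_1 = 0  (should be 0).
Check: (v - proj_W(v)) · u_2 = 0  (should be 0).
Result: proj_W(v) = (-138/83, -186/83, 12/83).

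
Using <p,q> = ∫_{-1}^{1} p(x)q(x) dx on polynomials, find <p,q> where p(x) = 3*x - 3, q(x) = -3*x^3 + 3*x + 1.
<p,q> = -18/5

Expand the product: p(x)·q(x) = -9*x^4 + 9*x^3 + 9*x^2 - 6*x - 3.
∫_{-1}^{1} of each monomial x^k gives [2/(k+1) if k even, 0 if k odd]. Integrating term-by-term (or equivalently evaluating the antiderivative F(x) = -9*x^5/5 + 9*x^4/4 + 3*x^3 - 3*x^2 - 3*x at the endpoints):
  F(1) − F(−1) = -51/20 − (21/20) = -18/5.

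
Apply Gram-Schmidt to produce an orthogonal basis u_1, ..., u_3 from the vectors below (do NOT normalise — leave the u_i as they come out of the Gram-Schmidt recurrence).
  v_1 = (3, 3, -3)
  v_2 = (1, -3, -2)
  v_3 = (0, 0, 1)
Orthogonal basis:
  u_1 = (3, 3, -3)
  u_2 = (1, -3, -2)
  u_3 = (10/21, -2/21, 8/21)

Apply the Gram-Schmidt recurrence
  u_1 = v_1
  u_i = v_i − Σ_{j<i} ((v_i · u_j) / (u_j · u_j)) · u_j.

Step by step this gives:
  u_1 = (3, 3, -3)
  u_2 = (1, -3, -2)
  u_3 = (10/21, -2/21, 8/21)

Orthogonality check:
  u_2 · u_1 = 0 (should be 0)
  u_3 · u_1 = 0 (should be 0)
  u_3 · u_2 = 0 (should be 0)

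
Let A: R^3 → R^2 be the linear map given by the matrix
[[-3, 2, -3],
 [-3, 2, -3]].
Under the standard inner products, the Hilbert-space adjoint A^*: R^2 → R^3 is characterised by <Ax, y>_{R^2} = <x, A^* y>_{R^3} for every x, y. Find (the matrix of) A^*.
A^* = A^T =
[[-3, -3],
 [2, 2],
 [-3, -3]]

For real matrices with standard dot products, the defining identity <Ax, y> = <x, A^* y> gives (Ax)^T y = x^T (A^*) y, i.e. x^T A^T y = x^T (A^*) y. Since this holds for all x, y, we must have A^* = A^T. Therefore
A^* =
[[-3, -3],
 [2, 2],
 [-3, -3]].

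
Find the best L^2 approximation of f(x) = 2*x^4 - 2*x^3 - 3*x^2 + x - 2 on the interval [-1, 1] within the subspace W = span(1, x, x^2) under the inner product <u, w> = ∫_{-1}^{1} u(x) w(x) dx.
g(x) = -9*x^2/7 - x/5 - 76/35

The best approximation g ∈ W is the orthogonal projection of f onto W. Writing g = a_0 + a_1 x + a_2 x^2, the coefficients solve the normal equations G · a = b where
  G_{ij} = <φ_i, φ_j> and b_i = <f, φ_i>, with φ_0 = 1, φ_1 = x, φ_2 = x^2.
G =
  [2, 0, 2/3]
  [0, 2/3, 0]
  [2/3, 0, 2/5],
b = (-26/5, -2/15, -206/105).
Solving gives a_0 = -76/35, a_1 = -1/5, a_2 = -9/7, so
  g(x) = -9*x^2/7 - x/5 - 76/35.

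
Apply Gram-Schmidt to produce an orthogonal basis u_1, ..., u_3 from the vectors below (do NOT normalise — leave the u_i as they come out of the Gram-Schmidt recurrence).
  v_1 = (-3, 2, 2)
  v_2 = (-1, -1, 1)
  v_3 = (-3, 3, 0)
Orthogonal basis:
  u_1 = (-3, 2, 2)
  u_2 = (-8/17, -23/17, 11/17)
  u_3 = (-6/7, -3/14, -15/14)

Apply the Gram-Schmidt recurrence
  u_1 = v_1
  u_i = v_i − Σ_{j<i} ((v_i · u_j) / (u_j · u_j)) · u_j.

Step by step this gives:
  u_1 = (-3, 2, 2)
  u_2 = (-8/17, -23/17, 11/17)
  u_3 = (-6/7, -3/14, -15/14)

Orthogonality check:
  u_2 · u_1 = 0 (should be 0)
  u_3 · u_1 = 0 (should be 0)
  u_3 · u_2 = 0 (should be 0)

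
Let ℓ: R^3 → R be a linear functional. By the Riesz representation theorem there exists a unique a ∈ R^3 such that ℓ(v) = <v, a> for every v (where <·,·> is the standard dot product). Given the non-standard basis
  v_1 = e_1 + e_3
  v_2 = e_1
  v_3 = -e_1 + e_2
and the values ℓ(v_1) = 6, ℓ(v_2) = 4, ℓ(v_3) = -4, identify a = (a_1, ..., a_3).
a = (4, 0, 2)

Write a = (a_1, ..., a_3) in the standard basis. For each basis vector v_i, ℓ(v_i) = <v_i, a> is a linear equation in the a_j's. Collect the n equations into a matrix system V a = ℓ, where row i of V is v_i (expressed in the standard basis). Since V is invertible (lower-triangular with 1s on the diagonal, up to permutation), solve by back-substitution:
  V =
[[1, 0, 1],
 [1, 0, 0],
 [-1, 1, 0]]
  V a = (6, 4, -4)
Solving gives a = (4, 0, 2).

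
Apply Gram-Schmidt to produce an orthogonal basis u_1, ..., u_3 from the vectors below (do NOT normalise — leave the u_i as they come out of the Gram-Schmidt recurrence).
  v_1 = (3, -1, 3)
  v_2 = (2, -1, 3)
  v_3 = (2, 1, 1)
Orthogonal basis:
  u_1 = (3, -1, 3)
  u_2 = (-10/19, -3/19, 9/19)
  u_3 = (0, 6/5, 2/5)

Apply the Gram-Schmidt recurrence
  u_1 = v_1
  u_i = v_i − Σ_{j<i} ((v_i · u_j) / (u_j · u_j)) · u_j.

Step by step this gives:
  u_1 = (3, -1, 3)
  u_2 = (-10/19, -3/19, 9/19)
  u_3 = (0, 6/5, 2/5)

Orthogonality check:
  u_2 · u_1 = 0 (should be 0)
  u_3 · u_1 = 0 (should be 0)
  u_3 · u_2 = 0 (should be 0)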